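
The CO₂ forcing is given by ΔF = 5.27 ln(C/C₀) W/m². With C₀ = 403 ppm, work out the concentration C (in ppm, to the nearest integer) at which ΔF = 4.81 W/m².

Set 5.27 ln(C/403) = 4.81, so ln(C/403) = 4.81/5.27 = 0.91271.
Then C/403 = e^0.91271 = 2.49106, giving C = 403 × 2.49106 = 1003.90 ppm.

C ≈ 1004 ppm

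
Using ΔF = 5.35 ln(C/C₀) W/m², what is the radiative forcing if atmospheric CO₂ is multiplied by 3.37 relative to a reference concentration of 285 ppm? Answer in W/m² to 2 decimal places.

ΔF = 6.50 W/m²

ΔF = 5.35 × ln(3.37) = 5.35 × 1.21491 = 6.4998 W/m².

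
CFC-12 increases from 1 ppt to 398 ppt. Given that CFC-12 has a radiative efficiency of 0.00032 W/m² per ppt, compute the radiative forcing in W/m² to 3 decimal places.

CFC-12: ΔF = 0.00032 × (398 − 1) = 0.00032 × 397 = 0.1270 W/m².

ΔF = 0.127 W/m²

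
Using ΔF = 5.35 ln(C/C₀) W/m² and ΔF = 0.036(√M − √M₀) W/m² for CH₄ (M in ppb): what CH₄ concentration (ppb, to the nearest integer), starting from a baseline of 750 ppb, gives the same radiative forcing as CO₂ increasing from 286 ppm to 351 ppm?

CO₂ forcing: 5.35 × ln(351/286) = 5.35 × 0.204794 = 1.09565 W/m².
Set 0.036(√M − √750) = 1.09565: √M = 1.09565/0.036 + √750 = 30.4347 + 27.3861 = 57.8208.
M = (57.8208)² = 3343.24 ppb.

M ≈ 3343 ppb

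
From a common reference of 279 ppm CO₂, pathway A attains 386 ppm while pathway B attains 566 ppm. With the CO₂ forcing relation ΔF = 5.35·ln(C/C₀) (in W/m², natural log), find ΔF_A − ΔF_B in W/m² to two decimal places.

ΔF_A = 5.35 ln(386/279) = 5.35 × 0.32463 = 1.7368 W/m².
ΔF_B = 5.35 ln(566/279) = 5.35 × 0.70738 = 3.7845 W/m².
Difference: 1.7368 − 3.7845 = -2.0477 W/m².

ΔF_A − ΔF_B = -2.05 W/m²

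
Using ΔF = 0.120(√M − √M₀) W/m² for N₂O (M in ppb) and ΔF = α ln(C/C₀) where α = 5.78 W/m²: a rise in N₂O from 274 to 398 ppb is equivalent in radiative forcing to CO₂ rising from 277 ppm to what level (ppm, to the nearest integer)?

N₂O forcing: 0.120 × (√398 − √274) = 0.120 × (19.9499 − 16.5529) = 0.120 × 3.3970 = 0.40764 W/m².
Set 5.78 ln(C/277) = 0.40764: ln(C/277) = 0.40764/5.78 = 0.07053, so C = 277 × e^0.07053 = 277 × 1.07308 = 297.24 ppm.

C ≈ 297 ppm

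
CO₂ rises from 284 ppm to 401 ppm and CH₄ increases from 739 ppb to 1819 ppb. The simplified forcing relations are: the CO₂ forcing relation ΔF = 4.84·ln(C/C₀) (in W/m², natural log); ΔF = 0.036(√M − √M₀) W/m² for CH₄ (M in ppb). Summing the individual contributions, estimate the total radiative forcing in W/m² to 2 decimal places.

CO₂: 4.84 × ln(401/284) = 4.84 × ln(1.41197) = 4.84 × 0.34499 = 1.6698 W/m².
CH₄: 0.036 × (√1819 − √739) = 0.036 × (42.6497 − 27.1846) = 0.036 × 15.4651 = 0.5567 W/m².
Total ΔF = 1.6698 + 0.5567 = 2.2265 W/m².

ΔF = 2.23 W/m²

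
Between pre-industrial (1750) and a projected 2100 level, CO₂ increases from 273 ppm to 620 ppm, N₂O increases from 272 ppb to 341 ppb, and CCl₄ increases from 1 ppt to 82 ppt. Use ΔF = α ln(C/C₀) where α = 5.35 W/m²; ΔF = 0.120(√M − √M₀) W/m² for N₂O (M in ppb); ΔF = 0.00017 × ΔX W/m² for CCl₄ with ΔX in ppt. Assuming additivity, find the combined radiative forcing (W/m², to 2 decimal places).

ΔF = 4.64 W/m²

CO₂: 5.35 × ln(620/273) = 5.35 × ln(2.27106) = 5.35 × 0.82025 = 4.3883 W/m².
N₂O: 0.120 × (√341 − √272) = 0.120 × (18.4662 − 16.4924) = 0.120 × 1.9738 = 0.2369 W/m².
CCl₄: ΔF = 0.00017 × (82 − 1) = 0.00017 × 81 = 0.0138 W/m².
Total ΔF = 4.3883 + 0.2369 + 0.0138 = 4.6390 W/m².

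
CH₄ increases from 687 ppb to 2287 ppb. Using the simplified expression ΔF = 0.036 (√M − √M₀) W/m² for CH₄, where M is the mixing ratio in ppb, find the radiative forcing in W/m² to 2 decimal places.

ΔF = 0.78 W/m²

CH₄: 0.036 × (√2287 − √687) = 0.036 × (47.8226 − 26.2107) = 0.036 × 21.6119 = 0.7780 W/m².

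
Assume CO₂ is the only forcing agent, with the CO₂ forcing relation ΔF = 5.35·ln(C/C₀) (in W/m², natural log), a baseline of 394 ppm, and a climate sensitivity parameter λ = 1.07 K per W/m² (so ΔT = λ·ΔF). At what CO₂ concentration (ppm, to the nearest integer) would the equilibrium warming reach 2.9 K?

C ≈ 654 ppm

Required forcing: ΔF = ΔT/λ = 2.9/1.07 = 2.7103 W/m².
Then ln(C/394) = ΔF/5.35 = 2.7103/5.35 = 0.50660.
So C = 394 × e^0.50660 = 394 × 1.65964 = 653.90 ppm.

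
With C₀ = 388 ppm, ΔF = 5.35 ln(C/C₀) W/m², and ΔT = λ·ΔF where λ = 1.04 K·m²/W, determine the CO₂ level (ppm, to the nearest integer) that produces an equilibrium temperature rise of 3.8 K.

C ≈ 768 ppm

Required forcing: ΔF = ΔT/λ = 3.8/1.04 = 3.6538 W/m².
Then ln(C/388) = ΔF/5.35 = 3.6538/5.35 = 0.68295.
So C = 388 × e^0.68295 = 388 × 1.97971 = 768.13 ppm.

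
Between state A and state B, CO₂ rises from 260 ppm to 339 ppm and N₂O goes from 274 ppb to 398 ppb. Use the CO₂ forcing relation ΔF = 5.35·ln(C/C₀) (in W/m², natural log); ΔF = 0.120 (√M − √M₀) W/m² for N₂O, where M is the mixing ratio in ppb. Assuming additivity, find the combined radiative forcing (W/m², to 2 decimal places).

ΔF = 1.83 W/m²

CO₂: 5.35 × ln(339/260) = 5.35 × ln(1.30385) = 5.35 × 0.26532 = 1.4195 W/m².
N₂O: 0.120 × (√398 − √274) = 0.120 × (19.9499 − 16.5529) = 0.120 × 3.3970 = 0.4076 W/m².
Total ΔF = 1.4195 + 0.4076 = 1.8271 W/m².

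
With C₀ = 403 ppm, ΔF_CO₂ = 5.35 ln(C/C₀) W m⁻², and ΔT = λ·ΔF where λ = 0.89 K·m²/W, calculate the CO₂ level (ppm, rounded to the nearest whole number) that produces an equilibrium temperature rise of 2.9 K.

Required forcing: ΔF = ΔT/λ = 2.9/0.89 = 3.2584 W/m².
Then ln(C/403) = ΔF/5.35 = 3.2584/5.35 = 0.60905.
So C = 403 × e^0.60905 = 403 × 1.83868 = 740.99 ppm.

C ≈ 741 ppm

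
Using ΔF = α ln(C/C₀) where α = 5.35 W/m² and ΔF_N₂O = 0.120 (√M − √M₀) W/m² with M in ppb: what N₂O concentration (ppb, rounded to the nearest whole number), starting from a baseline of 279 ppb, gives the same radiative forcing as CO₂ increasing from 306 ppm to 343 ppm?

CO₂ forcing: 5.35 × ln(343/306) = 5.35 × 0.114145 = 0.61068 W/m².
Set 0.120(√M − √279) = 0.61068: √M = 0.61068/0.120 + √279 = 5.0890 + 16.7033 = 21.7923.
M = (21.7923)² = 474.90 ppb.

M ≈ 475 ppb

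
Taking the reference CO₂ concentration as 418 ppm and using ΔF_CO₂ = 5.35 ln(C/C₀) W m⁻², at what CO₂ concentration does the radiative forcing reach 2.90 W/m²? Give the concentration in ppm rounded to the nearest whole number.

C ≈ 719 ppm

Set 5.35 ln(C/418) = 2.90, so ln(C/418) = 2.90/5.35 = 0.54206.
Then C/418 = e^0.54206 = 1.71955, giving C = 418 × 1.71955 = 718.77 ppm.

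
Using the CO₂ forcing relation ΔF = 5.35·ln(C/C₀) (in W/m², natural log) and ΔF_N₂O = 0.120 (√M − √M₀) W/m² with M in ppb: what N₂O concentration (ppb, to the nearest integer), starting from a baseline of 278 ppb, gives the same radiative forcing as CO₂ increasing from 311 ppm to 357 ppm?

CO₂ forcing: 5.35 × ln(357/311) = 5.35 × 0.137943 = 0.73800 W/m².
Set 0.120(√M − √278) = 0.73800: √M = 0.73800/0.120 + √278 = 6.1500 + 16.6733 = 22.8233.
M = (22.8233)² = 520.90 ppb.

M ≈ 521 ppb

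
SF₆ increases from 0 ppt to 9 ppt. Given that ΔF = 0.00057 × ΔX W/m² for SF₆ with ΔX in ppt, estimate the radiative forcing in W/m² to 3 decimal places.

SF₆: ΔF = 0.00057 × (9 − 0) = 0.00057 × 9 = 0.0051 W/m².

ΔF = 0.005 W/m²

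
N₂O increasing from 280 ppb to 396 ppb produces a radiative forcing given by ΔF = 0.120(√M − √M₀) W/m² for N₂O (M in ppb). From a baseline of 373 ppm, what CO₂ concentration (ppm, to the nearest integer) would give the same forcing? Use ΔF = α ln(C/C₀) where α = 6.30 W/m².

C ≈ 396 ppm

N₂O forcing: 0.120 × (√396 − √280) = 0.120 × (19.8997 − 16.7332) = 0.120 × 3.1665 = 0.37998 W/m².
Set 6.30 ln(C/373) = 0.37998: ln(C/373) = 0.37998/6.30 = 0.06031, so C = 373 × e^0.06031 = 373 × 1.06217 = 396.19 ppm.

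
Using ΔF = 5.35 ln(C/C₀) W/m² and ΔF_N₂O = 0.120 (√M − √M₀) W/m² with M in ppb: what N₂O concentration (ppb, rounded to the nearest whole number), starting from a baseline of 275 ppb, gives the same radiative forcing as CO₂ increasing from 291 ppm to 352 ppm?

CO₂ forcing: 5.35 × ln(352/291) = 5.35 × 0.190308 = 1.01815 W/m².
Set 0.120(√M − √275) = 1.01815: √M = 1.01815/0.120 + √275 = 8.4846 + 16.5831 = 25.0677.
M = (25.0677)² = 628.39 ppb.

M ≈ 628 ppb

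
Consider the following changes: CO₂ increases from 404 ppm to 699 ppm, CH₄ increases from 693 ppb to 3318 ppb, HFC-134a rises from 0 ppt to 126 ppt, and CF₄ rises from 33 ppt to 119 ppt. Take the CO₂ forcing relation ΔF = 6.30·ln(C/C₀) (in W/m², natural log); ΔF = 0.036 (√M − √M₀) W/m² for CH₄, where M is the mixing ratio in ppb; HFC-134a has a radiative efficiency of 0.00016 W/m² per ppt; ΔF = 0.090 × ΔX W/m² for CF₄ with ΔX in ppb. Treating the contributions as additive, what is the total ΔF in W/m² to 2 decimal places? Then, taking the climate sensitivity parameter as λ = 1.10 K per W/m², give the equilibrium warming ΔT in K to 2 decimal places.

ΔF = 4.61 W/m²; ΔT = 5.07 K

CO₂: 6.30 × ln(699/404) = 6.30 × ln(1.73020) = 6.30 × 0.54824 = 3.4539 W/m².
CH₄: 0.036 × (√3318 − √693) = 0.036 × (57.6021 − 26.3249) = 0.036 × 31.2772 = 1.1260 W/m².
HFC-134a: ΔF = 0.00016 × (126 − 0) = 0.00016 × 126 = 0.0202 W/m².
CF₄: Δ = 119 − 33 = 86 ppt = 0.086 ppb; ΔF = 0.090 × 0.086 = 0.0077 W/m².
Total ΔF = 3.4539 + 1.1260 + 0.0202 + 0.0077 = 4.6078 W/m².
ΔT = λ ΔF = 1.10 × 4.61 = 5.0710 K.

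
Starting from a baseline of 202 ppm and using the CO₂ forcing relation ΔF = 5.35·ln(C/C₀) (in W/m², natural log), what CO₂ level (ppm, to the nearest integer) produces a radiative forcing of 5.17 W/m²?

C ≈ 531 ppm

Set 5.35 ln(C/202) = 5.17, so ln(C/202) = 5.17/5.35 = 0.96636.
Then C/202 = e^0.96636 = 2.62836, giving C = 202 × 2.62836 = 530.93 ppm.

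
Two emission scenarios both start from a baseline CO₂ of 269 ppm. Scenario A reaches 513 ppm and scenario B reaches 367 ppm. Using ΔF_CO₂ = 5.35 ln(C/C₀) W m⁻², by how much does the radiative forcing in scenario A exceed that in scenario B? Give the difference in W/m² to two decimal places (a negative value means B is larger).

ΔF_A = 5.35 ln(513/269) = 5.35 × 0.64556 = 3.4537 W/m².
ΔF_B = 5.35 ln(367/269) = 5.35 × 0.31065 = 1.6620 W/m².
Difference: 3.4537 − 1.6620 = 1.7917 W/m².

ΔF_A − ΔF_B = 1.79 W/m²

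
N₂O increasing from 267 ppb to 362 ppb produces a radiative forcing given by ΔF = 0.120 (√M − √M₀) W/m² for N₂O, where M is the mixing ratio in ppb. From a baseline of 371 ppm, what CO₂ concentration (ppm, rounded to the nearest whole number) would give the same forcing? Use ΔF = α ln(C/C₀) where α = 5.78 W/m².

N₂O forcing: 0.120 × (√362 − √267) = 0.120 × (19.0263 − 16.3401) = 0.120 × 2.6862 = 0.32234 W/m².
Set 5.78 ln(C/371) = 0.32234: ln(C/371) = 0.32234/5.78 = 0.05577, so C = 371 × e^0.05577 = 371 × 1.05735 = 392.28 ppm.

C ≈ 392 ppm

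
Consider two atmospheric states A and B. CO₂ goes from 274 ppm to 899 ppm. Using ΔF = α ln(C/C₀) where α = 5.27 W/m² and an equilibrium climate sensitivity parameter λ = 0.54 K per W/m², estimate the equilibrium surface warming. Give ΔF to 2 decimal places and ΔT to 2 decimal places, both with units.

CO₂: 5.27 × ln(899/274) = 5.27 × ln(3.28102) = 5.27 × 1.18815 = 6.2616 W/m².
ΔT = λ ΔF = 0.54 × 6.26 = 3.3804 K.

ΔF = 6.26 W/m²; ΔT = 3.38 K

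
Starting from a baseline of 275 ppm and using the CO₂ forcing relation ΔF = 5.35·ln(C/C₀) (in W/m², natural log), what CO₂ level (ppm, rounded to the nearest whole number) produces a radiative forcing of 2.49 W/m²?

Set 5.35 ln(C/275) = 2.49, so ln(C/275) = 2.49/5.35 = 0.46542.
Then C/275 = e^0.46542 = 1.59268, giving C = 275 × 1.59268 = 437.99 ppm.

C ≈ 438 ppm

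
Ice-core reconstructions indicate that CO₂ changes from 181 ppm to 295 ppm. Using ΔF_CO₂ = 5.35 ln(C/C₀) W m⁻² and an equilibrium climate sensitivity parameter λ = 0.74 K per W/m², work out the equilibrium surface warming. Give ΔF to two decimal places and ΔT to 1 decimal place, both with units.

ΔF = 2.61 W/m²; ΔT = 1.9 K

CO₂: 5.35 × ln(295/181) = 5.35 × ln(1.62983) = 5.35 × 0.48848 = 2.6134 W/m².
ΔT = λ ΔF = 0.74 × 2.61 = 1.9314 K.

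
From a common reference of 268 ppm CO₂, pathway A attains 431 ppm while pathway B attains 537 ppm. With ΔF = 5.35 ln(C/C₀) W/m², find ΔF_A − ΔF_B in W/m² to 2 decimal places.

ΔF_A − ΔF_B = -1.18 W/m²

ΔF_A = 5.35 ln(431/268) = 5.35 × 0.47512 = 2.5419 W/m².
ΔF_B = 5.35 ln(537/268) = 5.35 × 0.69501 = 3.7183 W/m².
Difference: 2.5419 − 3.7183 = -1.1764 W/m².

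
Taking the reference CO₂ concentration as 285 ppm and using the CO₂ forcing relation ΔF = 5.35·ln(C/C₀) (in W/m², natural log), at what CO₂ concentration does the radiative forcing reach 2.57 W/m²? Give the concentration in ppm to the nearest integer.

Set 5.35 ln(C/285) = 2.57, so ln(C/285) = 2.57/5.35 = 0.48037.
Then C/285 = e^0.48037 = 1.61667, giving C = 285 × 1.61667 = 460.75 ppm.

C ≈ 461 ppm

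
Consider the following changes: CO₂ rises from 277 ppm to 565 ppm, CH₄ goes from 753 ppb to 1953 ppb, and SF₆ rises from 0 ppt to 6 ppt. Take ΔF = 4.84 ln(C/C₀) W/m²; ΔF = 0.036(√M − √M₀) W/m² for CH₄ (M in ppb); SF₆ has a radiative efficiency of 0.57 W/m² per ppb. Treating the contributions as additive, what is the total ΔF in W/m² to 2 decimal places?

ΔF = 4.06 W/m²

CO₂: 4.84 × ln(565/277) = 4.84 × ln(2.03971) = 4.84 × 0.71281 = 3.4500 W/m².
CH₄: 0.036 × (√1953 − √753) = 0.036 × (44.1928 − 27.4408) = 0.036 × 16.7520 = 0.6031 W/m².
SF₆: Δ = 6 − 0 = 6 ppt = 0.006 ppb; ΔF = 0.57 × 0.006 = 0.0034 W/m².
Total ΔF = 3.4500 + 0.6031 + 0.0034 = 4.0565 W/m².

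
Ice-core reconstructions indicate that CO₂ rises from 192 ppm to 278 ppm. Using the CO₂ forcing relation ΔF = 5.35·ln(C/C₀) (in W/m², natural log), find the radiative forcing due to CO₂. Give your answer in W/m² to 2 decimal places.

CO₂: 5.35 × ln(278/192) = 5.35 × ln(1.44792) = 5.35 × 0.37013 = 1.9802 W/m².

ΔF = 1.98 W/m²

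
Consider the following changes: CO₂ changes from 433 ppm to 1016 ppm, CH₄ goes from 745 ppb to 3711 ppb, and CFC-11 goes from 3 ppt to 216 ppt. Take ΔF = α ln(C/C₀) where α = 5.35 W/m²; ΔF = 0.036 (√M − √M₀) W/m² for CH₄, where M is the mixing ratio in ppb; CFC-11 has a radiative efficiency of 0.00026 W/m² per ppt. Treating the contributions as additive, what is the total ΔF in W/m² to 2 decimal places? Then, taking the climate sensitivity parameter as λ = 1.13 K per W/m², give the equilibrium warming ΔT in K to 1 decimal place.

ΔF = 5.83 W/m²; ΔT = 6.6 K

CO₂: 5.35 × ln(1016/433) = 5.35 × ln(2.34642) = 5.35 × 0.85289 = 4.5630 W/m².
CH₄: 0.036 × (√3711 − √745) = 0.036 × (60.9180 − 27.2947) = 0.036 × 33.6233 = 1.2104 W/m².
CFC-11: ΔF = 0.00026 × (216 − 3) = 0.00026 × 213 = 0.0554 W/m².
Total ΔF = 4.5630 + 1.2104 + 0.0554 = 5.8288 W/m².
ΔT = λ ΔF = 1.13 × 5.83 = 6.5879 K.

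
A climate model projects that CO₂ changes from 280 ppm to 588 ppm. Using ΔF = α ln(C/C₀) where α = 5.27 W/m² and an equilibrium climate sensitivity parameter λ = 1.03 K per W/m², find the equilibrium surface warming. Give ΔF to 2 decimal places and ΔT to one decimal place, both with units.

CO₂: 5.27 × ln(588/280) = 5.27 × ln(2.10000) = 5.27 × 0.74194 = 3.9100 W/m².
ΔT = λ ΔF = 1.03 × 3.91 = 4.0273 K.

ΔF = 3.91 W/m²; ΔT = 4.0 K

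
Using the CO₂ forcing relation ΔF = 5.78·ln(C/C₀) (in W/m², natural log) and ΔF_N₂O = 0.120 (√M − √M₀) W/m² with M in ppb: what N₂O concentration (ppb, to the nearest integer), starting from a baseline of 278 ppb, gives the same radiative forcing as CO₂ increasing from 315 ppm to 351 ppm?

M ≈ 479 ppb

CO₂ forcing: 5.78 × ln(351/315) = 5.78 × 0.108214 = 0.62548 W/m².
Set 0.120(√M − √278) = 0.62548: √M = 0.62548/0.120 + √278 = 5.2123 + 16.6733 = 21.8856.
M = (21.8856)² = 478.98 ppb.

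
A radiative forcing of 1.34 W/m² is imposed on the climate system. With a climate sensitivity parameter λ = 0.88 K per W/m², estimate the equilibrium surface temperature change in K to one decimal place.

ΔT = 1.2 K

ΔT = λ ΔF = 0.88 × 1.34 = 1.1792 K.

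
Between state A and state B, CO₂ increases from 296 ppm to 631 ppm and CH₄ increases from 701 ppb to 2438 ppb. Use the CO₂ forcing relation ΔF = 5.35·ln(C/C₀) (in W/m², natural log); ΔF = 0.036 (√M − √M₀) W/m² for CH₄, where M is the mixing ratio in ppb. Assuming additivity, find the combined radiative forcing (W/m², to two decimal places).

CO₂: 5.35 × ln(631/296) = 5.35 × ln(2.13176) = 5.35 × 0.75695 = 4.0497 W/m².
CH₄: 0.036 × (√2438 − √701) = 0.036 × (49.3761 − 26.4764) = 0.036 × 22.8997 = 0.8244 W/m².
Total ΔF = 4.0497 + 0.8244 = 4.8741 W/m².

ΔF = 4.87 W/m²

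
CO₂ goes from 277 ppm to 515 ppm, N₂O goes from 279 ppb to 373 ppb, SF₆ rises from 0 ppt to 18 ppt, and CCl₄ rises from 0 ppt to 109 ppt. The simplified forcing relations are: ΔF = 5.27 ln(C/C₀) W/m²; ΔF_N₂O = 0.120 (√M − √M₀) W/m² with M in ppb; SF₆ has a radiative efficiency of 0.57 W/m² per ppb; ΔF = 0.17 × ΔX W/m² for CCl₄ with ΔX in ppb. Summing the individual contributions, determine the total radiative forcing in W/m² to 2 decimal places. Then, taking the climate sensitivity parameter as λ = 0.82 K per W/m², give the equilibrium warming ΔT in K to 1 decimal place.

CO₂: 5.27 × ln(515/277) = 5.27 × ln(1.85921) = 5.27 × 0.62015 = 3.2682 W/m².
N₂O: 0.120 × (√373 − √279) = 0.120 × (19.3132 − 16.7033) = 0.120 × 2.6099 = 0.3132 W/m².
SF₆: Δ = 18 − 0 = 18 ppt = 0.018 ppb; ΔF = 0.57 × 0.018 = 0.0103 W/m².
CCl₄: Δ = 109 − 0 = 109 ppt = 0.109 ppb; ΔF = 0.17 × 0.109 = 0.0185 W/m².
Total ΔF = 3.2682 + 0.3132 + 0.0103 + 0.0185 = 3.6102 W/m².
ΔT = λ ΔF = 0.82 × 3.61 = 2.9602 K.

ΔF = 3.61 W/m²; ΔT = 3.0 K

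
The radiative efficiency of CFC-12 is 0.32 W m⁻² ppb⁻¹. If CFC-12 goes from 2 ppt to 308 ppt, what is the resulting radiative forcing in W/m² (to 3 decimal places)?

ΔF = 0.098 W/m²

CFC-12: Δ = 308 − 2 = 306 ppt = 0.306 ppb; ΔF = 0.32 × 0.306 = 0.0979 W/m².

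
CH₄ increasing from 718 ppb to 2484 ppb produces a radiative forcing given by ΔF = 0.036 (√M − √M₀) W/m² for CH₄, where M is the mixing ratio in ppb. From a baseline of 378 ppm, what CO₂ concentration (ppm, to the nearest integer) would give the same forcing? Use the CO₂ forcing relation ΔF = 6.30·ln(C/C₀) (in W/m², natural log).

C ≈ 431 ppm

CH₄ forcing: 0.036 × (√2484 − √718) = 0.036 × (49.8397 − 26.7955) = 0.036 × 23.0442 = 0.82959 W/m².
Set 6.30 ln(C/378) = 0.82959: ln(C/378) = 0.82959/6.30 = 0.13168, so C = 378 × e^0.13168 = 378 × 1.14074 = 431.20 ppm.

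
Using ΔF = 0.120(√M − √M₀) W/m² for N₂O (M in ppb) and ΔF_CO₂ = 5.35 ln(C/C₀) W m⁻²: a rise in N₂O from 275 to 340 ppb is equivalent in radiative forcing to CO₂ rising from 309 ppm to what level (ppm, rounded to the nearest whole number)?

N₂O forcing: 0.120 × (√340 − √275) = 0.120 × (18.4391 − 16.5831) = 0.120 × 1.8560 = 0.22272 W/m².
Set 5.35 ln(C/309) = 0.22272: ln(C/309) = 0.22272/5.35 = 0.04163, so C = 309 × e^0.04163 = 309 × 1.04251 = 322.14 ppm.

C ≈ 322 ppm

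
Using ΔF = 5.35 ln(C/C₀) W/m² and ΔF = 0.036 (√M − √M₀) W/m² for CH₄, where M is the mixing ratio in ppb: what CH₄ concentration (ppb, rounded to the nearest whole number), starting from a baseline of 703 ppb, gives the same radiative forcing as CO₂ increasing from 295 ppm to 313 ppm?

M ≈ 1247 ppb

CO₂ forcing: 5.35 × ln(313/295) = 5.35 × 0.059228 = 0.31687 W/m².
Set 0.036(√M − √703) = 0.31687: √M = 0.31687/0.036 + √703 = 8.8019 + 26.5141 = 35.3160.
M = (35.3160)² = 1247.22 ppb.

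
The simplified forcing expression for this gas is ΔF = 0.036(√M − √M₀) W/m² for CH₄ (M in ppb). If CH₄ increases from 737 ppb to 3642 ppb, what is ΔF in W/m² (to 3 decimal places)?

ΔF = 1.195 W/m²

CH₄: 0.036 × (√3642 − √737) = 0.036 × (60.3490 − 27.1477) = 0.036 × 33.2013 = 1.1952 W/m².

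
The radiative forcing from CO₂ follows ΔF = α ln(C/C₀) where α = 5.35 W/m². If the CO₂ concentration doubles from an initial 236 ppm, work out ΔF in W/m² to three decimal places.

ΔF = 3.708 W/m²

Because the forcing depends only on the ratio C/C₀, the initial concentration does not enter.
ΔF = 5.35 × ln(2) = 5.35 × 0.69315 = 3.7084 W/m².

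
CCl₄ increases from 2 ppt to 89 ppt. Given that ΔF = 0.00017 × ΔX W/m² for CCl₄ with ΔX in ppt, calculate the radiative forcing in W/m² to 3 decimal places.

CCl₄: ΔF = 0.00017 × (89 − 2) = 0.00017 × 87 = 0.0148 W/m².

ΔF = 0.015 W/m²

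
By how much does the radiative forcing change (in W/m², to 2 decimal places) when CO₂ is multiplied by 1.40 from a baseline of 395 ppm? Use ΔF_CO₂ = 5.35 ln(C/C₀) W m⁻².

ΔF = 5.35 × ln(1.40) = 5.35 × 0.33647 = 1.8001 W/m².

ΔF = 1.80 W/m²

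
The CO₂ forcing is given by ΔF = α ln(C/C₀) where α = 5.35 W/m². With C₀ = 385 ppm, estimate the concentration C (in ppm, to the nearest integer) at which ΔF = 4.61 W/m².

Set 5.35 ln(C/385) = 4.61, so ln(C/385) = 4.61/5.35 = 0.86168.
Then C/385 = e^0.86168 = 2.36713, giving C = 385 × 2.36713 = 911.35 ppm.

C ≈ 911 ppm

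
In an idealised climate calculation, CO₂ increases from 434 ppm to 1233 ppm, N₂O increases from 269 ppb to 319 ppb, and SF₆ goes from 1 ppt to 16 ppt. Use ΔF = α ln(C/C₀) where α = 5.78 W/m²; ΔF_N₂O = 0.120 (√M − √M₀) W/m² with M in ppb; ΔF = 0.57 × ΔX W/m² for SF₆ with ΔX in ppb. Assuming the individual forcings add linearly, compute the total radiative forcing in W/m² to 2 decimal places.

ΔF = 6.22 W/m²

CO₂: 5.78 × ln(1233/434) = 5.78 × ln(2.84101) = 5.78 × 1.04416 = 6.0352 W/m².
N₂O: 0.120 × (√319 − √269) = 0.120 × (17.8606 − 16.4012) = 0.120 × 1.4594 = 0.1751 W/m².
SF₆: Δ = 16 − 1 = 15 ppt = 0.015 ppb; ΔF = 0.57 × 0.015 = 0.0086 W/m².
Total ΔF = 6.0352 + 0.1751 + 0.0086 = 6.2189 W/m².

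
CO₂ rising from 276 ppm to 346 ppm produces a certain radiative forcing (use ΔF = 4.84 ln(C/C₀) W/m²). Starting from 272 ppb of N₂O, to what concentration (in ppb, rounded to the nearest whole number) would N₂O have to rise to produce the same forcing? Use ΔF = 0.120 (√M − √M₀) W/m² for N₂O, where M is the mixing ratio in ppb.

CO₂ forcing: 4.84 × ln(346/276) = 4.84 × 0.226038 = 1.09402 W/m².
Set 0.120(√M − √272) = 1.09402: √M = 1.09402/0.120 + √272 = 9.1168 + 16.4924 = 25.6092.
M = (25.6092)² = 655.83 ppb.

M ≈ 656 ppb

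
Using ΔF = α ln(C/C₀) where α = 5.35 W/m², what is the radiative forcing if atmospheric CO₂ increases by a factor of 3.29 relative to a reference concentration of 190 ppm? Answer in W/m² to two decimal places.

ΔF = 5.35 × ln(3.29) = 5.35 × 1.19089 = 6.3713 W/m².

ΔF = 6.37 W/m²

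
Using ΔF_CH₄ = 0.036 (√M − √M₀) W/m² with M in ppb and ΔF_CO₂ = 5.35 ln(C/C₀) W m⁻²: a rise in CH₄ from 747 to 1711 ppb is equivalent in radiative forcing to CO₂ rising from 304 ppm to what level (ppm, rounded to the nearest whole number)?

C ≈ 334 ppm

CH₄ forcing: 0.036 × (√1711 − √747) = 0.036 × (41.3642 − 27.3313) = 0.036 × 14.0329 = 0.50518 W/m².
Set 5.35 ln(C/304) = 0.50518: ln(C/304) = 0.50518/5.35 = 0.09443, so C = 304 × e^0.09443 = 304 × 1.09903 = 334.11 ppm.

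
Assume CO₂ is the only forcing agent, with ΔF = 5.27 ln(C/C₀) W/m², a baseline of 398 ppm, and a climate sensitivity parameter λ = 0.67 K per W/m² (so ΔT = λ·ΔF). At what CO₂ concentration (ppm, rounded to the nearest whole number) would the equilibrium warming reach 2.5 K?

Required forcing: ΔF = ΔT/λ = 2.5/0.67 = 3.7313 W/m².
Then ln(C/398) = ΔF/5.27 = 3.7313/5.27 = 0.70803.
So C = 398 × e^0.70803 = 398 × 2.02999 = 807.94 ppm.

C ≈ 808 ppm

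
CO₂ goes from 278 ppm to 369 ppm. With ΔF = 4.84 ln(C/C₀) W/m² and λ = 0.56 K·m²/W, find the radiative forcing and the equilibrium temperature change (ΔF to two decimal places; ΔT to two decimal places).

ΔF = 1.37 W/m²; ΔT = 0.77 K

CO₂: 4.84 × ln(369/278) = 4.84 × ln(1.32734) = 4.84 × 0.28318 = 1.3706 W/m².
ΔT = λ ΔF = 0.56 × 1.37 = 0.7672 K.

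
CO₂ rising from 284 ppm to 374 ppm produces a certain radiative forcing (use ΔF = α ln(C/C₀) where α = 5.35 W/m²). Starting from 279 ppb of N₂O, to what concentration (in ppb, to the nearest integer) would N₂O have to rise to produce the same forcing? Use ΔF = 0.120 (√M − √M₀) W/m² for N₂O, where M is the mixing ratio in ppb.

CO₂ forcing: 5.35 × ln(374/284) = 5.35 × 0.275282 = 1.47276 W/m².
Set 0.120(√M − √279) = 1.47276: √M = 1.47276/0.120 + √279 = 12.2730 + 16.7033 = 28.9763.
M = (28.9763)² = 839.63 ppb.

M ≈ 840 ppb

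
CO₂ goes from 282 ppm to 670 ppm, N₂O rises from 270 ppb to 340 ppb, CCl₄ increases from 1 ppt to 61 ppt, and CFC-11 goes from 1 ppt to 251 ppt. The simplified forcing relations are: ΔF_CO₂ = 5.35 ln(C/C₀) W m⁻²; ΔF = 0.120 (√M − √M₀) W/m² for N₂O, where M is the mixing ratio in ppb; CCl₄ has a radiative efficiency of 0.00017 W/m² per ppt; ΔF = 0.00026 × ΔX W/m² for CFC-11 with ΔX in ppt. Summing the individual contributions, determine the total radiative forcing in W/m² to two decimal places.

CO₂: 5.35 × ln(670/282) = 5.35 × ln(2.37589) = 5.35 × 0.86537 = 4.6297 W/m².
N₂O: 0.120 × (√340 − √270) = 0.120 × (18.4391 − 16.4317) = 0.120 × 2.0074 = 0.2409 W/m².
CCl₄: ΔF = 0.00017 × (61 − 1) = 0.00017 × 60 = 0.0102 W/m².
CFC-11: ΔF = 0.00026 × (251 − 1) = 0.00026 × 250 = 0.0650 W/m².
Total ΔF = 4.6297 + 0.2409 + 0.0102 + 0.0650 = 4.9458 W/m².

ΔF = 4.95 W/m²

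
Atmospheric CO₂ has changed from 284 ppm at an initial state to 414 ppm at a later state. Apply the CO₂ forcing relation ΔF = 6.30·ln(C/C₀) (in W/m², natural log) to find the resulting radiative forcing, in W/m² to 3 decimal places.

CO₂ absorption bands are partially saturated, so forcing scales with the logarithm of the concentration ratio.
CO₂: 6.30 × ln(414/284) = 6.30 × ln(1.45775) = 6.30 × 0.37689 = 2.3744 W/m².

ΔF = 2.374 W/m²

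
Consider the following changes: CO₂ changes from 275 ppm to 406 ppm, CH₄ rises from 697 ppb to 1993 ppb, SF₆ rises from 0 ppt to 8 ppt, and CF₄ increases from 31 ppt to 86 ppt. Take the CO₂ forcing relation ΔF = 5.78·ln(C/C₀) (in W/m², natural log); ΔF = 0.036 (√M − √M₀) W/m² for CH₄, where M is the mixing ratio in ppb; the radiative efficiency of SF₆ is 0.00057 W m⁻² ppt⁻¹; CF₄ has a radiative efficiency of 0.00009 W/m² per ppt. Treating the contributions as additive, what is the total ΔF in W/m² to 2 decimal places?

CO₂: 5.78 × ln(406/275) = 5.78 × ln(1.47636) = 5.78 × 0.38958 = 2.2518 W/m².
CH₄: 0.036 × (√1993 − √697) = 0.036 × (44.6430 − 26.4008) = 0.036 × 18.2422 = 0.6567 W/m².
SF₆: ΔF = 0.00057 × (8 − 0) = 0.00057 × 8 = 0.0046 W/m².
CF₄: ΔF = 0.00009 × (86 − 31) = 0.00009 × 55 = 0.0050 W/m².
Total ΔF = 2.2518 + 0.6567 + 0.0046 + 0.0050 = 2.9181 W/m².

ΔF = 2.92 W/m²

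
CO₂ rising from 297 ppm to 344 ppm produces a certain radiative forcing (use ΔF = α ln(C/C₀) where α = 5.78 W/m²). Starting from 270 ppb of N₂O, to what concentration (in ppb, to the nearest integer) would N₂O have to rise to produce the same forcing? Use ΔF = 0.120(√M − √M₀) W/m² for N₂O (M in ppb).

CO₂ forcing: 5.78 × ln(344/297) = 5.78 × 0.146910 = 0.84914 W/m².
Set 0.120(√M − √270) = 0.84914: √M = 0.84914/0.120 + √270 = 7.0762 + 16.4317 = 23.5079.
M = (23.5079)² = 552.62 ppb.

M ≈ 553 ppb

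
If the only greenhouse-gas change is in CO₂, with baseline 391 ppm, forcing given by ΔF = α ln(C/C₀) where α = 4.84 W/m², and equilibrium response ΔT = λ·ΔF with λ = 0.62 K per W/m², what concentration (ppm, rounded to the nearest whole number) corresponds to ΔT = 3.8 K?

C ≈ 1387 ppm

Required forcing: ΔF = ΔT/λ = 3.8/0.62 = 6.1290 W/m².
Then ln(C/391) = ΔF/4.84 = 6.1290/4.84 = 1.26632.
So C = 391 × e^1.26632 = 391 × 3.54777 = 1387.18 ppm.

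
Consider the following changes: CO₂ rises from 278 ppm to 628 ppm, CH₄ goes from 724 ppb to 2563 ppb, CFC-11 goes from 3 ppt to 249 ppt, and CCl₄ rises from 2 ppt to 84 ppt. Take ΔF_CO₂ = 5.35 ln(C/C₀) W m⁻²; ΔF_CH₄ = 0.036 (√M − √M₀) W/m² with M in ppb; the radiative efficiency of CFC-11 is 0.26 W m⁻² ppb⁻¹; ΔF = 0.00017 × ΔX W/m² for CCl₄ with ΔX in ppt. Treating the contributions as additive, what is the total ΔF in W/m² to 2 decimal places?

ΔF = 5.29 W/m²

CO₂: 5.35 × ln(628/278) = 5.35 × ln(2.25899) = 5.35 × 0.81492 = 4.3598 W/m².
CH₄: 0.036 × (√2563 − √724) = 0.036 × (50.6261 − 26.9072) = 0.036 × 23.7189 = 0.8539 W/m².
CFC-11: Δ = 249 − 3 = 246 ppt = 0.246 ppb; ΔF = 0.26 × 0.246 = 0.0640 W/m².
CCl₄: ΔF = 0.00017 × (84 − 2) = 0.00017 × 82 = 0.0139 W/m².
Total ΔF = 4.3598 + 0.8539 + 0.0640 + 0.0139 = 5.2916 W/m².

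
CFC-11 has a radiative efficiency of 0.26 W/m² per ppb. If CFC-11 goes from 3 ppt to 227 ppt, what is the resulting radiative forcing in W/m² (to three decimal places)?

CFC-11: Δ = 227 − 3 = 224 ppt = 0.224 ppb; ΔF = 0.26 × 0.224 = 0.0582 W/m².

ΔF = 0.058 W/m²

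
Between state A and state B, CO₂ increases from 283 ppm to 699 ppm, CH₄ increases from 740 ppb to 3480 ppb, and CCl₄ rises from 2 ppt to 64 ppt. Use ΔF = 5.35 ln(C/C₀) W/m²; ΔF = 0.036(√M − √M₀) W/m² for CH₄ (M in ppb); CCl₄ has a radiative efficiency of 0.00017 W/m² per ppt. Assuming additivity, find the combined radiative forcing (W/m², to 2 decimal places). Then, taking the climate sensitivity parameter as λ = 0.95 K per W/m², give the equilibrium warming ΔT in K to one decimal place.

ΔF = 5.99 W/m²; ΔT = 5.7 K

CO₂: 5.35 × ln(699/283) = 5.35 × ln(2.46996) = 5.35 × 0.90420 = 4.8375 W/m².
CH₄: 0.036 × (√3480 − √740) = 0.036 × (58.9915 − 27.2029) = 0.036 × 31.7886 = 1.1444 W/m².
CCl₄: ΔF = 0.00017 × (64 − 2) = 0.00017 × 62 = 0.0105 W/m².
Total ΔF = 4.8375 + 1.1444 + 0.0105 = 5.9924 W/m².
ΔT = λ ΔF = 0.95 × 5.99 = 5.6905 K.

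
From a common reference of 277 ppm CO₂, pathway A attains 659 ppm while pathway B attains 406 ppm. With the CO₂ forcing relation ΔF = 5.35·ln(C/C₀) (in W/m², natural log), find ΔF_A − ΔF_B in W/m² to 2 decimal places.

ΔF_A − ΔF_B = 2.59 W/m²

ΔF_A = 5.35 ln(659/277) = 5.35 × 0.86671 = 4.6369 W/m².
ΔF_B = 5.35 ln(406/277) = 5.35 × 0.38234 = 2.0455 W/m².
Difference: 4.6369 − 2.0455 = 2.5914 W/m².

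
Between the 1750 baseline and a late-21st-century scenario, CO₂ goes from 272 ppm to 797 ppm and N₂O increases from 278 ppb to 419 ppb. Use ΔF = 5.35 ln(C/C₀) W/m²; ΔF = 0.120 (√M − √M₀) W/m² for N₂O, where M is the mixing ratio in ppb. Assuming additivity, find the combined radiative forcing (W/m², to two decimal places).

CO₂: 5.35 × ln(797/272) = 5.35 × ln(2.93015) = 5.35 × 1.07505 = 5.7515 W/m².
N₂O: 0.120 × (√419 − √278) = 0.120 × (20.4695 − 16.6733) = 0.120 × 3.7962 = 0.4555 W/m².
Total ΔF = 5.7515 + 0.4555 = 6.2070 W/m².

ΔF = 6.21 W/m²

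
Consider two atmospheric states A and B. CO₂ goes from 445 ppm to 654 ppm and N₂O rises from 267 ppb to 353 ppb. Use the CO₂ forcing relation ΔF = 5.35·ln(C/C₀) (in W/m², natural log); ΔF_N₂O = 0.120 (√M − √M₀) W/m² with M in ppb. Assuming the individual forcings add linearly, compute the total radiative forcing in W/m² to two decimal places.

ΔF = 2.35 W/m²

CO₂: 5.35 × ln(654/445) = 5.35 × ln(1.46966) = 5.35 × 0.38503 = 2.0599 W/m².
N₂O: 0.120 × (√353 − √267) = 0.120 × (18.7883 − 16.3401) = 0.120 × 2.4482 = 0.2938 W/m².
Total ΔF = 2.0599 + 0.2938 = 2.3537 W/m².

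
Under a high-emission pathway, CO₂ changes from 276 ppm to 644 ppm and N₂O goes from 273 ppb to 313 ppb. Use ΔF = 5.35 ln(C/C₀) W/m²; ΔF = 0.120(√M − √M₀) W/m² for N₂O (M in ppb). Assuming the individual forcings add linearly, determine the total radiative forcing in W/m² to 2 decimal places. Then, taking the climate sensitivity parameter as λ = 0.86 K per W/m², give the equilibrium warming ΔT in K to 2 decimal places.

CO₂: 5.35 × ln(644/276) = 5.35 × ln(2.33333) = 5.35 × 0.84730 = 4.5331 W/m².
N₂O: 0.120 × (√313 − √273) = 0.120 × (17.6918 − 16.5227) = 0.120 × 1.1691 = 0.1403 W/m².
Total ΔF = 4.5331 + 0.1403 = 4.6734 W/m².
ΔT = λ ΔF = 0.86 × 4.67 = 4.0162 K.

ΔF = 4.67 W/m²; ΔT = 4.02 K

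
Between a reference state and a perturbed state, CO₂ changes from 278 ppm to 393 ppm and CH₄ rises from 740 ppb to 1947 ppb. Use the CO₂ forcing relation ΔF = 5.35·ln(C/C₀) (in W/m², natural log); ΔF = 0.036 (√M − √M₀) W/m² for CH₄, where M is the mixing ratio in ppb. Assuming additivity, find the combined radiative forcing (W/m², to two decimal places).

CO₂: 5.35 × ln(393/278) = 5.35 × ln(1.41367) = 5.35 × 0.34619 = 1.8521 W/m².
CH₄: 0.036 × (√1947 − √740) = 0.036 × (44.1248 − 27.2029) = 0.036 × 16.9219 = 0.6092 W/m².
Total ΔF = 1.8521 + 0.6092 = 2.4613 W/m².

ΔF = 2.46 W/m²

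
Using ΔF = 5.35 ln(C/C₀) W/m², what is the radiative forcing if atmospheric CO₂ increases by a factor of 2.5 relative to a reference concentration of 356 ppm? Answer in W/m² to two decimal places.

ΔF = 4.90 W/m²

ΔF = 5.35 × ln(2.5) = 5.35 × 0.91629 = 4.9022 W/m².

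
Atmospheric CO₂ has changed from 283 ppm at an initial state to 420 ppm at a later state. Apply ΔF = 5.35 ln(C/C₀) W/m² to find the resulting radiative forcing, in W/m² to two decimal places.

ΔF = 2.11 W/m²

CO₂: 5.35 × ln(420/283) = 5.35 × ln(1.48410) = 5.35 × 0.39481 = 2.1122 W/m².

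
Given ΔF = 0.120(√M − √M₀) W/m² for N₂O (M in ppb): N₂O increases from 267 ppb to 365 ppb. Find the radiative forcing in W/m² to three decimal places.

ΔF = 0.332 W/m²

N₂O: 0.120 × (√365 − √267) = 0.120 × (19.1050 − 16.3401) = 0.120 × 2.7649 = 0.3318 W/m².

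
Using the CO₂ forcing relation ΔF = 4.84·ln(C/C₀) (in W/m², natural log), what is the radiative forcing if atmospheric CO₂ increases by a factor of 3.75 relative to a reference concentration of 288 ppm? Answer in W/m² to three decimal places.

Because the forcing depends only on the ratio C/C₀, the initial concentration does not enter.
ΔF = 4.84 × ln(3.75) = 4.84 × 1.32176 = 6.3973 W/m².

ΔF = 6.397 W/m²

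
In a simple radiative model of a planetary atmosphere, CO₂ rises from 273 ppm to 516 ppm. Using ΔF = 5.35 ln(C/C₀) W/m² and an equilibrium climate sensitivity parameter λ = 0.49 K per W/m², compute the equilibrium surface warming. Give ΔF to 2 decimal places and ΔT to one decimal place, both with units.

CO₂: 5.35 × ln(516/273) = 5.35 × ln(1.89011) = 5.35 × 0.63664 = 3.4060 W/m².
ΔT = λ ΔF = 0.49 × 3.41 = 1.6709 K.

ΔF = 3.41 W/m²; ΔT = 1.7 K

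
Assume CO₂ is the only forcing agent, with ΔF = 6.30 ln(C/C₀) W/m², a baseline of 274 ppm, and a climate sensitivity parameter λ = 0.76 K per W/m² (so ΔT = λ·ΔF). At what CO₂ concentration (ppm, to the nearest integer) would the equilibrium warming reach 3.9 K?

C ≈ 619 ppm

Required forcing: ΔF = ΔT/λ = 3.9/0.76 = 5.1316 W/m².
Then ln(C/274) = ΔF/6.30 = 5.1316/6.30 = 0.81454.
So C = 274 × e^0.81454 = 274 × 2.25814 = 618.73 ppm.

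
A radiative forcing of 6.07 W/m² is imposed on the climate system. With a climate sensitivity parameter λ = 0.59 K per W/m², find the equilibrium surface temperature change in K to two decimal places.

ΔT = 3.58 K

ΔT = λ ΔF = 0.59 × 6.07 = 3.5813 K.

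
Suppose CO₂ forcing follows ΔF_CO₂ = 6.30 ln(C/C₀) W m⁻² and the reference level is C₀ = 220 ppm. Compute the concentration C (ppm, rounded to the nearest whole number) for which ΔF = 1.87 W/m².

Set 6.30 ln(C/220) = 1.87, so ln(C/220) = 1.87/6.30 = 0.29683.
Then C/220 = e^0.29683 = 1.34559, giving C = 220 × 1.34559 = 296.03 ppm.

C ≈ 296 ppm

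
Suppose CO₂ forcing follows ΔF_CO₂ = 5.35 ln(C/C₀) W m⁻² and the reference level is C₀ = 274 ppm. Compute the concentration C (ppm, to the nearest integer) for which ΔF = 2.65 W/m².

C ≈ 450 ppm

Set 5.35 ln(C/274) = 2.65, so ln(C/274) = 2.65/5.35 = 0.49533.
Then C/274 = e^0.49533 = 1.64104, giving C = 274 × 1.64104 = 449.64 ppm.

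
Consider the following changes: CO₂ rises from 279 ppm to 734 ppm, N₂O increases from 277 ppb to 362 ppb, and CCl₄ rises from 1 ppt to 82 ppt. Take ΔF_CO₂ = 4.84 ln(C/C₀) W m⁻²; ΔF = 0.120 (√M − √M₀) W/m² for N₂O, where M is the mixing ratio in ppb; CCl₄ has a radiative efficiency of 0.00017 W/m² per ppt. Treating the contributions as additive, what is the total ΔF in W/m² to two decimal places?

ΔF = 4.98 W/m²

CO₂: 4.84 × ln(734/279) = 4.84 × ln(2.63082) = 4.84 × 0.96730 = 4.6817 W/m².
N₂O: 0.120 × (√362 − √277) = 0.120 × (19.0263 − 16.6433) = 0.120 × 2.3830 = 0.2860 W/m².
CCl₄: ΔF = 0.00017 × (82 − 1) = 0.00017 × 81 = 0.0138 W/m².
Total ΔF = 4.6817 + 0.2860 + 0.0138 = 4.9815 W/m².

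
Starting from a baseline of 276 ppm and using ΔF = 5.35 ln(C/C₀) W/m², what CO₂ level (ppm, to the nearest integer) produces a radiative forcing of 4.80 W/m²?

C ≈ 677 ppm

Set 5.35 ln(C/276) = 4.80, so ln(C/276) = 4.80/5.35 = 0.89720.
Then C/276 = e^0.89720 = 2.45273, giving C = 276 × 2.45273 = 676.95 ppm.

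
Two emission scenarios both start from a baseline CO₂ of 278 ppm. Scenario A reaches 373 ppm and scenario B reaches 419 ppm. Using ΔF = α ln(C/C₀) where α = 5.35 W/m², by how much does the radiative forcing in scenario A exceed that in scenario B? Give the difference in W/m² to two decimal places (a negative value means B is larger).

ΔF_A = 5.35 ln(373/278) = 5.35 × 0.29396 = 1.5727 W/m².
ΔF_B = 5.35 ln(419/278) = 5.35 × 0.41025 = 2.1948 W/m².
Difference: 1.5727 − 2.1948 = -0.6221 W/m².

ΔF_A − ΔF_B = -0.62 W/m²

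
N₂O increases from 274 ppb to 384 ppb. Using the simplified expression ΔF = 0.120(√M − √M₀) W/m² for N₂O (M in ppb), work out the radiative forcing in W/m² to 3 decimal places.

N₂O: 0.120 × (√384 − √274) = 0.120 × (19.5959 − 16.5529) = 0.120 × 3.0430 = 0.3652 W/m².

ΔF = 0.365 W/m²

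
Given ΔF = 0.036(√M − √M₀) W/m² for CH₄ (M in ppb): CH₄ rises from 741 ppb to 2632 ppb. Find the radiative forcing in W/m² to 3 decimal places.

CH₄: 0.036 × (√2632 − √741) = 0.036 × (51.3030 − 27.2213) = 0.036 × 24.0817 = 0.8669 W/m².

ΔF = 0.867 W/m²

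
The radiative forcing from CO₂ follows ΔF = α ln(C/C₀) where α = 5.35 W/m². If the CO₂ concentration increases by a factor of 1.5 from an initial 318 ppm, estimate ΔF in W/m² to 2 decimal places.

ΔF = 2.17 W/m²

ΔF = 5.35 × ln(1.5) = 5.35 × 0.40547 = 2.1693 W/m².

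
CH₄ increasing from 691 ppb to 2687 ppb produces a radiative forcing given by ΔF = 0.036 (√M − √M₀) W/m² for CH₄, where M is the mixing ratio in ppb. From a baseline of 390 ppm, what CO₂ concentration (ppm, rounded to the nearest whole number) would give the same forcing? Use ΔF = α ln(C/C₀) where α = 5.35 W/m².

CH₄ forcing: 0.036 × (√2687 − √691) = 0.036 × (51.8363 − 26.2869) = 0.036 × 25.5494 = 0.91978 W/m².
Set 5.35 ln(C/390) = 0.91978: ln(C/390) = 0.91978/5.35 = 0.17192, so C = 390 × e^0.17192 = 390 × 1.18758 = 463.16 ppm.

C ≈ 463 ppm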